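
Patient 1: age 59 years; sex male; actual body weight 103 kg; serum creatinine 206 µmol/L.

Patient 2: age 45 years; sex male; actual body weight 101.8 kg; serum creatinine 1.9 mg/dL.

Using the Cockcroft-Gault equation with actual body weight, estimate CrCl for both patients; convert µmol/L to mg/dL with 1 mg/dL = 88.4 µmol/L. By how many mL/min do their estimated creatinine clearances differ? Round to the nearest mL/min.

21 mL/min

Patient 1: SCr = 206 / 88.4 = 2.33 mg/dL
Patient 1: CrCl = (140 − 59) × 103 / (72 × 2.33) = 8343.0 / 167.76 ≈ 49.7 mL/min
Patient 2: CrCl = (140 − 45) × 101.8 / (72 × 1.9) = 9671.0 / 136.80 ≈ 70.7 mL/min
|49.7 − 70.7| = 21.0 mL/min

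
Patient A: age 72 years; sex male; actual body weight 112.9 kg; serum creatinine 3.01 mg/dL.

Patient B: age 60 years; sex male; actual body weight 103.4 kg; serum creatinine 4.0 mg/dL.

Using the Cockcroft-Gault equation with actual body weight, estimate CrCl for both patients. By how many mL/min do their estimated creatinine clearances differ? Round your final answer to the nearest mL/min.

Patient A: CrCl = (140 − 72) × 112.9 / (72 × 3.01) = 7677.2 / 216.72 ≈ 35.4 mL/min
Patient B: CrCl = (140 − 60) × 103.4 / (72 × 4) = 8272.0 / 288.00 ≈ 28.7 mL/min
|35.4 − 28.7| = 6.7 mL/min

7 mL/min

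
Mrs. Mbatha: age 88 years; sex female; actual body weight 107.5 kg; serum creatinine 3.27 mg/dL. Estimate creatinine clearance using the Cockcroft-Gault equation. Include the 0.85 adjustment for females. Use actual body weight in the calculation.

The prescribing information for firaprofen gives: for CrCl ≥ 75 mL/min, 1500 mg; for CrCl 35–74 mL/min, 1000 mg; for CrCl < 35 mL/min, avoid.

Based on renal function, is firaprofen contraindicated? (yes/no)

yes

CrCl = (140 − 88) × 107.5 / (72 × 3.27) × 0.85 = 5590.0 / 235.44 × 0.85 ≈ 20.2 mL/min
CrCl ≈ 20 mL/min, which is < 35 mL/min.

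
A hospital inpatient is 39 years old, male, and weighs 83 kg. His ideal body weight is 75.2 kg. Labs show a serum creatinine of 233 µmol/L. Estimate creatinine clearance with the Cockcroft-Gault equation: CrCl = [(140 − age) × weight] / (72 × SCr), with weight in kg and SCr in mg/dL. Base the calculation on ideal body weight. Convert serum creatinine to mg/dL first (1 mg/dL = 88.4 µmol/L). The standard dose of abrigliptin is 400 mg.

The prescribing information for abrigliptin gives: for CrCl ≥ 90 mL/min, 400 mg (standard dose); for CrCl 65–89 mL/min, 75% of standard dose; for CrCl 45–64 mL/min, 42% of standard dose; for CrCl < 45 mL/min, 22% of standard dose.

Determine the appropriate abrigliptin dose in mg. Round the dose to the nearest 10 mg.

90 mg

SCr = 233 / 88.4 = 2.636 mg/dL
CrCl = (140 − 39) × 75.2 / (72 × 2.636) = 7595.2 / 189.79 ≈ 40.0 mL/min
CrCl ≈ 40 mL/min → bracket < 45 mL/min.
22% of 400 mg = 88 mg → 90 mg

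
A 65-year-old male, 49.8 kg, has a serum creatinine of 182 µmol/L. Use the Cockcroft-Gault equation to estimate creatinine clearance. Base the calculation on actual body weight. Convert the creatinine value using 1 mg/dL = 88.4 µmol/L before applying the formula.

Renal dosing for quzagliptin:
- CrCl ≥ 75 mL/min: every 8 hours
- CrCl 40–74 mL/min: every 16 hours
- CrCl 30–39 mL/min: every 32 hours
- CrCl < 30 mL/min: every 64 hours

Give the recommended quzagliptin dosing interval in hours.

every 64 hours

SCr = 182 / 88.4 = 2.059 mg/dL
CrCl = (140 − 65) × 49.8 / (72 × 2.059) = 3735.0 / 148.25 ≈ 25.2 mL/min
CrCl ≈ 25 mL/min → bracket < 30 mL/min → every 64 hours.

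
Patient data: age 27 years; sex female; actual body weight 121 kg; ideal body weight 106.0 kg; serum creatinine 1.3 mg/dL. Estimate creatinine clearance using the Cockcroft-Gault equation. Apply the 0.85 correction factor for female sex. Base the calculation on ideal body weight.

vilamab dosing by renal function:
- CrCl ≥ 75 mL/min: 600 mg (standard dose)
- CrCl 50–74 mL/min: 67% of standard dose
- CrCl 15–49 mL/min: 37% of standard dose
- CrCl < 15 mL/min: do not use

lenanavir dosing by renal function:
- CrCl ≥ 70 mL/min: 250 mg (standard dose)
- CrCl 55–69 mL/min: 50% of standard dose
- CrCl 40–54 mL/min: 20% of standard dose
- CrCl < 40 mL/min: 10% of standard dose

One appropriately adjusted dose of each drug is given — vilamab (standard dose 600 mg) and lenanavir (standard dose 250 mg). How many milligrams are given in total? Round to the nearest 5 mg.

CrCl = (140 − 27) × 106 / (72 × 1.3) × 0.85 = 11978.0 / 93.60 × 0.85 ≈ 108.8 mL/min
CrCl ≈ 109 mL/min.
vilamab: ≥ 75 mL/min → 100% of 600 mg = 600 mg.
lenanavir: ≥ 70 mL/min → 100% of 250 mg = 250 mg.
Total = 600 + 250 = 850 mg.

850 mg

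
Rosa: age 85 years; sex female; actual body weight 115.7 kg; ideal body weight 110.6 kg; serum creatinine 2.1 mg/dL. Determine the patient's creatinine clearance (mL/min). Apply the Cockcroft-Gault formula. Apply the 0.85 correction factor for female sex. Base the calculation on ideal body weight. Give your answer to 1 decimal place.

34.2 mL/min

CrCl = (140 − 85) × 110.6 / (72 × 2.1) × 0.85 = 6083.0 / 151.20 × 0.85 ≈ 34.2 mL/min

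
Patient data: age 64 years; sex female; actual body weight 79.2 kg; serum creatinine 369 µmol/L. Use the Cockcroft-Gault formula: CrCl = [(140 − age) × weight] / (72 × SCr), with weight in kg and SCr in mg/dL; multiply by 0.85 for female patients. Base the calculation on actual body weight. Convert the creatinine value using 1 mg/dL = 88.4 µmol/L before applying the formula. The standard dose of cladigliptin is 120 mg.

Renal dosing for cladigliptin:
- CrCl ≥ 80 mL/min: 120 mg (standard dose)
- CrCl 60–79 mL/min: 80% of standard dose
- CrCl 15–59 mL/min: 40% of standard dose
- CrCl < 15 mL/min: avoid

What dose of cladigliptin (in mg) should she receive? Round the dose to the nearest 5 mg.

SCr = 369 / 88.4 = 4.174 mg/dL
CrCl = (140 − 64) × 79.2 / (72 × 4.174) × 0.85 = 6019.2 / 300.53 × 0.85 ≈ 17.0 mL/min
CrCl ≈ 17 mL/min → bracket 15–59 mL/min.
40% of 120 mg = 48 mg → 50 mg

50 mg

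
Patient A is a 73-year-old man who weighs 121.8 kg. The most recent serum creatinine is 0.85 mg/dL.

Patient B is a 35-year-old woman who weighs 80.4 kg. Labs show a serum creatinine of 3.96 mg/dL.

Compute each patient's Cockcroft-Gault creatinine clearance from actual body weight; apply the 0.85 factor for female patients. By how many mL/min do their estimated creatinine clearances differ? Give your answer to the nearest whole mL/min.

108 mL/min

Patient A: CrCl = (140 − 73) × 121.8 / (72 × 0.85) = 8160.6 / 61.20 ≈ 133.3 mL/min
Patient B: CrCl = (140 − 35) × 80.4 / (72 × 3.96) × 0.85 = 8442.0 / 285.12 × 0.85 ≈ 25.2 mL/min
|133.3 − 25.2| = 108.1 mL/min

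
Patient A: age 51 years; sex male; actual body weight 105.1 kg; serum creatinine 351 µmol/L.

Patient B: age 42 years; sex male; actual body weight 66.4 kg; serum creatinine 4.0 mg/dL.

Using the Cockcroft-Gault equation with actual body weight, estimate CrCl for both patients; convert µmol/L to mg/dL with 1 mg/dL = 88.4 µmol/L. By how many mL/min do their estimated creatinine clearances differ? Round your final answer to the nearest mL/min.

10 mL/min

Patient A: SCr = 351 / 88.4 = 3.971 mg/dL
Patient A: CrCl = (140 − 51) × 105.1 / (72 × 3.971) = 9353.9 / 285.91 ≈ 32.7 mL/min
Patient B: CrCl = (140 − 42) × 66.4 / (72 × 4) = 6507.2 / 288.00 ≈ 22.6 mL/min
|32.7 − 22.6| = 10.1 mL/min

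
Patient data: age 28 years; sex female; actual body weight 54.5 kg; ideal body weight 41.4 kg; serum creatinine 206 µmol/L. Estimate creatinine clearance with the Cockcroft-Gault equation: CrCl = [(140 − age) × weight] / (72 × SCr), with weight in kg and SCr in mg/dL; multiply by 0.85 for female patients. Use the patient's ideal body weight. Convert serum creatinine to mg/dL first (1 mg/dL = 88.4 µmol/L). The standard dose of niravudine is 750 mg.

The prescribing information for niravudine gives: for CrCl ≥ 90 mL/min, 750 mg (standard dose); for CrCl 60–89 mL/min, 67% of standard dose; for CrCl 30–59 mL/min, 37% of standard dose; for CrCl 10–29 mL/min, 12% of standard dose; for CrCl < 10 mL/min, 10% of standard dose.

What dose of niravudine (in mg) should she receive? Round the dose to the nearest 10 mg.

90 mg

SCr = 206 / 88.4 = 2.33 mg/dL
CrCl = (140 − 28) × 41.4 / (72 × 2.33) × 0.85 = 4636.8 / 167.76 × 0.85 ≈ 23.5 mL/min
CrCl ≈ 23 mL/min → bracket 10–29 mL/min.
12% of 750 mg = 90 mg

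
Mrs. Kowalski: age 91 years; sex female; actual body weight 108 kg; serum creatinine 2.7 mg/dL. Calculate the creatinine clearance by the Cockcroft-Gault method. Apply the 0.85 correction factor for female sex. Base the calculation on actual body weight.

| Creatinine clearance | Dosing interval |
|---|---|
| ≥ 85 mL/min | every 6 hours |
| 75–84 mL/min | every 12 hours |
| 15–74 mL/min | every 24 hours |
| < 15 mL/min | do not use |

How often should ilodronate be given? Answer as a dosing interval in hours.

CrCl = (140 − 91) × 108 / (72 × 2.7) × 0.85 = 5292.0 / 194.40 × 0.85 ≈ 23.1 mL/min
CrCl ≈ 23 mL/min → bracket 15–74 mL/min → every 24 hours.

every 24 hours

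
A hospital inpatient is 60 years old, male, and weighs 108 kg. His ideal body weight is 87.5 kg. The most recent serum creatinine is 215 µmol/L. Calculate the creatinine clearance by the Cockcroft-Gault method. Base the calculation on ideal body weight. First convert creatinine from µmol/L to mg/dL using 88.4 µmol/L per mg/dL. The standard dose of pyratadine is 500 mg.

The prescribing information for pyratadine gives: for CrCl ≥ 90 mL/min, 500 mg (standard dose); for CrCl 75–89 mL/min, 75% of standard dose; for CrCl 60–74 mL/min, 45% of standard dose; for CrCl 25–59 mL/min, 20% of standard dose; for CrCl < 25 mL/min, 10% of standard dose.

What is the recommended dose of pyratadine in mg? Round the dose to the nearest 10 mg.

100 mg

SCr = 215 / 88.4 = 2.432 mg/dL
CrCl = (140 − 60) × 87.5 / (72 × 2.432) = 7000.0 / 175.10 ≈ 40.0 mL/min
CrCl ≈ 40 mL/min → bracket 25–59 mL/min.
20% of 500 mg = 100 mg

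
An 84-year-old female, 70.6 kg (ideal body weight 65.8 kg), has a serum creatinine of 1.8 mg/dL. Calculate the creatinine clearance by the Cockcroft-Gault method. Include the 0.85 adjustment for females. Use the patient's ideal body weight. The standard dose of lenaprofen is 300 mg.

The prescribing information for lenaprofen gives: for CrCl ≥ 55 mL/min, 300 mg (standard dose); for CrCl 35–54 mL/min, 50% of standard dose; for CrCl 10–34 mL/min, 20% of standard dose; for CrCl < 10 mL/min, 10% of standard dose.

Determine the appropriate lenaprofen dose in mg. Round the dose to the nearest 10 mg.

60 mg

CrCl = (140 − 84) × 65.8 / (72 × 1.8) × 0.85 = 3684.8 / 129.60 × 0.85 ≈ 24.2 mL/min
CrCl ≈ 24 mL/min → bracket 10–34 mL/min.
20% of 300 mg = 60 mg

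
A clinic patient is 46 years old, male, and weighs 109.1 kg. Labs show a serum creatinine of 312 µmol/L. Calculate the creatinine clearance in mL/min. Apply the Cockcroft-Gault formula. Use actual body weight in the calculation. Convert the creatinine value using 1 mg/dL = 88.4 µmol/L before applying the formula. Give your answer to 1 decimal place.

SCr = 312 / 88.4 = 3.529 mg/dL
CrCl = (140 − 46) × 109.1 / (72 × 3.529) = 10255.4 / 254.09 ≈ 40.4 mL/min

40.4 mL/min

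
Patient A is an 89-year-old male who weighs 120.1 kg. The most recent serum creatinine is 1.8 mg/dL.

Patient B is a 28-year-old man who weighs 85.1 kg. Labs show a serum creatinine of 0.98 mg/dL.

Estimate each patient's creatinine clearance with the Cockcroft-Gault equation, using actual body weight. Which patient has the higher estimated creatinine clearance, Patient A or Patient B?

Patient A: CrCl = (140 − 89) × 120.1 / (72 × 1.8) = 6125.1 / 129.60 ≈ 47.3 mL/min
Patient B: CrCl = (140 − 28) × 85.1 / (72 × 0.98) = 9531.2 / 70.56 ≈ 135.1 mL/min
47.3 vs 135.1 mL/min → Patient B is higher.

Patient B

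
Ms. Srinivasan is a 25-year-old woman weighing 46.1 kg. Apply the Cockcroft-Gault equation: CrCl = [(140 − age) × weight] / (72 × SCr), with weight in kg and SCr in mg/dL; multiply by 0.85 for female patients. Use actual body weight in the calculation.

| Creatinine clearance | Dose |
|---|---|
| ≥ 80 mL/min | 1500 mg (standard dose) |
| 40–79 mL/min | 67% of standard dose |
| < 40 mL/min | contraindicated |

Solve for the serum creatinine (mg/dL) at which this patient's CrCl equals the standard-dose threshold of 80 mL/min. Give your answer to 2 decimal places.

0.78 mg/dL

Standard dose requires CrCl ≥ 80 mL/min.
Set (140 − 25) × 46.1 × 0.85 / (72 × SCr) = 80
SCr = (140 − 25) × 46.1 × 0.85 / (72 × 80) = 0.782 mg/dL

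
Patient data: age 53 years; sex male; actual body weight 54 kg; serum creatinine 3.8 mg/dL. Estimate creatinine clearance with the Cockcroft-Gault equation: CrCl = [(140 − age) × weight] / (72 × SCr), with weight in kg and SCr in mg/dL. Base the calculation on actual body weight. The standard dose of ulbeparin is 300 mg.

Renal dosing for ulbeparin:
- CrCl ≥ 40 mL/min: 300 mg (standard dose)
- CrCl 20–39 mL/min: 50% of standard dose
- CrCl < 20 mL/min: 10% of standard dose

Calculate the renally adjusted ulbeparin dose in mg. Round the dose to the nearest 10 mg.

30 mg

CrCl = (140 − 53) × 54 / (72 × 3.8) = 4698.0 / 273.60 ≈ 17.2 mL/min
CrCl ≈ 17 mL/min → bracket < 20 mL/min.
10% of 300 mg = 30 mg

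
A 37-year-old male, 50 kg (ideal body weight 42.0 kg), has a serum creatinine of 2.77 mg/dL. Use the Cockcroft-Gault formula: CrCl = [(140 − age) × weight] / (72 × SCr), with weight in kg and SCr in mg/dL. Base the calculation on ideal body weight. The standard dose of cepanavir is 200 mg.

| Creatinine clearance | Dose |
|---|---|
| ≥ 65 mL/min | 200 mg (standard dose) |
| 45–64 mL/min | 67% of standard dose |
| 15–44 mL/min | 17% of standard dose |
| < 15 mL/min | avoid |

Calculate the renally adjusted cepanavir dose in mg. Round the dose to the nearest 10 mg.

30 mg

CrCl = (140 − 37) × 42 / (72 × 2.77) = 4326.0 / 199.44 ≈ 21.7 mL/min
CrCl ≈ 22 mL/min → bracket 15–44 mL/min.
17% of 200 mg = 34 mg → 30 mg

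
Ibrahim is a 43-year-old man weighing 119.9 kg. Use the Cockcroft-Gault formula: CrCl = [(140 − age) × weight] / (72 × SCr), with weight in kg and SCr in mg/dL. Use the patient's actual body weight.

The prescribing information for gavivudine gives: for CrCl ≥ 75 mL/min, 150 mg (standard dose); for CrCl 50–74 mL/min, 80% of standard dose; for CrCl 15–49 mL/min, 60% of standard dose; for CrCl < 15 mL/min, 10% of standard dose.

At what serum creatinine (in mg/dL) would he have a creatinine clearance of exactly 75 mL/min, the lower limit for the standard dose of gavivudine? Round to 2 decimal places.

Standard dose requires CrCl ≥ 75 mL/min.
Set (140 − 43) × 119.9 / (72 × SCr) = 75
SCr = (140 − 43) × 119.9 / (72 × 75) = 2.154 mg/dL

2.15 mg/dL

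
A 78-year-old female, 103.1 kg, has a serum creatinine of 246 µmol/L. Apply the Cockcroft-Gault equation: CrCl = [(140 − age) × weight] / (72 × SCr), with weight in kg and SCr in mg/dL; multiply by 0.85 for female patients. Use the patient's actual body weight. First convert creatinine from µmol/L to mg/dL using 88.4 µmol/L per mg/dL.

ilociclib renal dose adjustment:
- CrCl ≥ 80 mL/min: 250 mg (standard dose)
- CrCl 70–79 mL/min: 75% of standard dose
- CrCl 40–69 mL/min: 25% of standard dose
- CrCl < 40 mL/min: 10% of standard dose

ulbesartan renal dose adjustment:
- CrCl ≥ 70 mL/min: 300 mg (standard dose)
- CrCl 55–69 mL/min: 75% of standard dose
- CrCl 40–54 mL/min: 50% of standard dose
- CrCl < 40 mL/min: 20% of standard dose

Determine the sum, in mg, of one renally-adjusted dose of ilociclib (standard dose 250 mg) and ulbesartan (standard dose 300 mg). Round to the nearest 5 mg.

SCr = 246 / 88.4 = 2.783 mg/dL
CrCl = (140 − 78) × 103.1 / (72 × 2.783) × 0.85 = 6392.2 / 200.38 × 0.85 ≈ 27.1 mL/min
CrCl ≈ 27 mL/min.
ilociclib: < 40 mL/min → 10% of 250 mg = 25 mg.
ulbesartan: < 40 mL/min → 20% of 300 mg = 60 mg.
Total = 25 + 60 = 85 mg.

85 mg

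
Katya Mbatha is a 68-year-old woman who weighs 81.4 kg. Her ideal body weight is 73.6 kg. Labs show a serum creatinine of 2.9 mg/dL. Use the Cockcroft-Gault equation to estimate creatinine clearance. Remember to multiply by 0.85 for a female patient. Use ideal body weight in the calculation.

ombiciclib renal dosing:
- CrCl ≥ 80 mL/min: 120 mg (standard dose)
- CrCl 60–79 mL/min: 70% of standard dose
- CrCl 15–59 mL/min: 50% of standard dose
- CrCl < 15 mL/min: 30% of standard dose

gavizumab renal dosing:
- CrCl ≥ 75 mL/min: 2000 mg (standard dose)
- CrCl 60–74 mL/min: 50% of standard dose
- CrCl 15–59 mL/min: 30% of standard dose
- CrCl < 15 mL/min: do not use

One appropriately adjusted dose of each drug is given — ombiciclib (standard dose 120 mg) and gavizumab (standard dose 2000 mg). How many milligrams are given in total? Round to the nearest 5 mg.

660 mg

CrCl = (140 − 68) × 73.6 / (72 × 2.9) × 0.85 = 5299.2 / 208.80 × 0.85 ≈ 21.6 mL/min
CrCl ≈ 22 mL/min.
ombiciclib: 15–59 mL/min → 50% of 120 mg = 60 mg.
gavizumab: 15–59 mL/min → 30% of 2000 mg = 600 mg.
Total = 60 + 600 = 660 mg.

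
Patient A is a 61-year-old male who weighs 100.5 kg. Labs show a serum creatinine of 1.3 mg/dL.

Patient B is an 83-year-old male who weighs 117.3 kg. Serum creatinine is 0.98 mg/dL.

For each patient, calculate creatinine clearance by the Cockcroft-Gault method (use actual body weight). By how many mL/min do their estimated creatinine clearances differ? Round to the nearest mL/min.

10 mL/min

Patient A: CrCl = (140 − 61) × 100.5 / (72 × 1.3) = 7939.5 / 93.60 ≈ 84.8 mL/min
Patient B: CrCl = (140 − 83) × 117.3 / (72 × 0.98) = 6686.1 / 70.56 ≈ 94.8 mL/min
|84.8 − 94.8| = 10.0 mL/min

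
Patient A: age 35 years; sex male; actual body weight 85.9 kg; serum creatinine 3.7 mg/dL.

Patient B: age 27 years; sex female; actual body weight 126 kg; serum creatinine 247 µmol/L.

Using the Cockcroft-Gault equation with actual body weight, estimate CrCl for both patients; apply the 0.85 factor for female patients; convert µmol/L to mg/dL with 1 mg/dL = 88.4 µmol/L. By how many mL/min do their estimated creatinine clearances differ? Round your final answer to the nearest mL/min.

26 mL/min

Patient A: CrCl = (140 − 35) × 85.9 / (72 × 3.7) = 9019.5 / 266.40 ≈ 33.9 mL/min
Patient B: SCr = 247 / 88.4 = 2.794 mg/dL
Patient B: CrCl = (140 − 27) × 126 / (72 × 2.794) × 0.85 = 14238.0 / 201.17 × 0.85 ≈ 60.2 mL/min
|33.9 − 60.2| = 26.3 mL/min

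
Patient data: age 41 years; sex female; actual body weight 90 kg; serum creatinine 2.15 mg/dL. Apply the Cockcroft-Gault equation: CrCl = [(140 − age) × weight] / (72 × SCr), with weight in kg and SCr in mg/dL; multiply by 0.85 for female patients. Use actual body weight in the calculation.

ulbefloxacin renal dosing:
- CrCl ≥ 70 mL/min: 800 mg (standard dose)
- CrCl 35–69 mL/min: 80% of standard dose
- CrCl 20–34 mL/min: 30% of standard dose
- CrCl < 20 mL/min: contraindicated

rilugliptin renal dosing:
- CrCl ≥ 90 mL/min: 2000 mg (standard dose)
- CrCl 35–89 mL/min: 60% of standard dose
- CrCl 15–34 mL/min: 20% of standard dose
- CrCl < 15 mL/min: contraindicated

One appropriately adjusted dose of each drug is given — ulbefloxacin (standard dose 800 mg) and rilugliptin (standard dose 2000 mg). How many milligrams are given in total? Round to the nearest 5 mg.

1840 mg

CrCl = (140 − 41) × 90 / (72 × 2.15) × 0.85 = 8910.0 / 154.80 × 0.85 ≈ 48.9 mL/min
CrCl ≈ 49 mL/min.
ulbefloxacin: 35–69 mL/min → 80% of 800 mg = 640 mg.
rilugliptin: 35–89 mL/min → 60% of 2000 mg = 1200 mg.
Total = 640 + 1200 = 1840 mg.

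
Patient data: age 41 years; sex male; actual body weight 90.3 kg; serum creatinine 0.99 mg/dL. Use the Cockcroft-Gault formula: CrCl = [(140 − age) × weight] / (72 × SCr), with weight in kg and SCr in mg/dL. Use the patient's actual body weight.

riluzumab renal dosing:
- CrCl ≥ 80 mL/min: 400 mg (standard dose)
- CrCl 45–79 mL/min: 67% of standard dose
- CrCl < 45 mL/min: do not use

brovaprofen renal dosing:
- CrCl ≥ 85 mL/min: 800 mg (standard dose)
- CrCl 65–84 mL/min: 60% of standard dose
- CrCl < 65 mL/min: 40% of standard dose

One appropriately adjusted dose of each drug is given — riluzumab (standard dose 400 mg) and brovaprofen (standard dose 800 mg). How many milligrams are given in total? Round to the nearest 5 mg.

CrCl = (140 − 41) × 90.3 / (72 × 0.99) = 8939.7 / 71.28 ≈ 125.4 mL/min
CrCl ≈ 125 mL/min.
riluzumab: ≥ 80 mL/min → 100% of 400 mg = 400 mg.
brovaprofen: ≥ 85 mL/min → 100% of 800 mg = 800 mg.
Total = 400 + 800 = 1200 mg.

1200 mg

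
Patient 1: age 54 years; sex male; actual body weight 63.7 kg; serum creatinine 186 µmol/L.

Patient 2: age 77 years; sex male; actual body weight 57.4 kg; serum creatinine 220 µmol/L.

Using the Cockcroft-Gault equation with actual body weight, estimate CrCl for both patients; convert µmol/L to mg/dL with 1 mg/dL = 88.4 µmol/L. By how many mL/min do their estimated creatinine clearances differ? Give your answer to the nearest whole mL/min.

Patient 1: SCr = 186 / 88.4 = 2.104 mg/dL
Patient 1: CrCl = (140 − 54) × 63.7 / (72 × 2.104) = 5478.2 / 151.49 ≈ 36.2 mL/min
Patient 2: SCr = 220 / 88.4 = 2.489 mg/dL
Patient 2: CrCl = (140 − 77) × 57.4 / (72 × 2.489) = 3616.2 / 179.21 ≈ 20.2 mL/min
|36.2 − 20.2| = 16.0 mL/min

16 mL/min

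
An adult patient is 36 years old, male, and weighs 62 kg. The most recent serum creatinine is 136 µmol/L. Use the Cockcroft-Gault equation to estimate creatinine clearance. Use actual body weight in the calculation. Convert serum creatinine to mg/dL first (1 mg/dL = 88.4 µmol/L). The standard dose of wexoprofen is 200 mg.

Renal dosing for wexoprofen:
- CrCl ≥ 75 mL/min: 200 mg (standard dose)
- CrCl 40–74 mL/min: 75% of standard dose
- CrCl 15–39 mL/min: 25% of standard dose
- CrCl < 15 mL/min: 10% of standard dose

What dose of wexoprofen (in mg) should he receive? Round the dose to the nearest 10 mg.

SCr = 136 / 88.4 = 1.538 mg/dL
CrCl = (140 − 36) × 62 / (72 × 1.538) = 6448.0 / 110.74 ≈ 58.2 mL/min
CrCl ≈ 58 mL/min → bracket 40–74 mL/min.
75% of 200 mg = 150 mg

150 mg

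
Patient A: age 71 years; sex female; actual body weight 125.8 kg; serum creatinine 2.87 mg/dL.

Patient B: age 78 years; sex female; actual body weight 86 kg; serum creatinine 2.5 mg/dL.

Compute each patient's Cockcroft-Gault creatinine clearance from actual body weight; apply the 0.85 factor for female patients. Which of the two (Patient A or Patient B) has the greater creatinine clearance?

Patient A: CrCl = (140 − 71) × 125.8 / (72 × 2.87) × 0.85 = 8680.2 / 206.64 × 0.85 ≈ 35.7 mL/min
Patient B: CrCl = (140 − 78) × 86 / (72 × 2.5) × 0.85 = 5332.0 / 180.00 × 0.85 ≈ 25.2 mL/min
35.7 vs 25.2 mL/min → Patient A is higher.

Patient A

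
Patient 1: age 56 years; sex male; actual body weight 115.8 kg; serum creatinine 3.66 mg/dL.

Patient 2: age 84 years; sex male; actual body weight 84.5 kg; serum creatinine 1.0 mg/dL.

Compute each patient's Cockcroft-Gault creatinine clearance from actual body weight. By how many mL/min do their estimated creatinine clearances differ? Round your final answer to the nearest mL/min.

29 mL/min

Patient 1: CrCl = (140 − 56) × 115.8 / (72 × 3.66) = 9727.2 / 263.52 ≈ 36.9 mL/min
Patient 2: CrCl = (140 − 84) × 84.5 / (72 × 1) = 4732.0 / 72.00 ≈ 65.7 mL/min
|36.9 − 65.7| = 28.8 mL/min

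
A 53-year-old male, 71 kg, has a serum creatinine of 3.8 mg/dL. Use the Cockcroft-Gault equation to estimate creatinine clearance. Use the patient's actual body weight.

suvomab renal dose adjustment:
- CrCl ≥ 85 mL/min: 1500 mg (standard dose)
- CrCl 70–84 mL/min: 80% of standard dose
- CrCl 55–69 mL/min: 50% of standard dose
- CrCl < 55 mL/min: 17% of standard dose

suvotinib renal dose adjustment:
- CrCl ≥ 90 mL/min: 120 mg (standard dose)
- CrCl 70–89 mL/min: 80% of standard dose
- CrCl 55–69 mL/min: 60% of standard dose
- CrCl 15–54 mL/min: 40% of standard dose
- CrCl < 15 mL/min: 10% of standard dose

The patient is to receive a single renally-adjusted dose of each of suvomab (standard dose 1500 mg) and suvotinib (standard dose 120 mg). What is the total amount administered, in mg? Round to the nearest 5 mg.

CrCl = (140 − 53) × 71 / (72 × 3.8) = 6177.0 / 273.60 ≈ 22.6 mL/min
CrCl ≈ 23 mL/min.
suvomab: < 55 mL/min → 17% of 1500 mg = 255 mg.
suvotinib: 15–54 mL/min → 40% of 120 mg = 48 mg.
Total = 255 + 48 = 303 mg.

305 mg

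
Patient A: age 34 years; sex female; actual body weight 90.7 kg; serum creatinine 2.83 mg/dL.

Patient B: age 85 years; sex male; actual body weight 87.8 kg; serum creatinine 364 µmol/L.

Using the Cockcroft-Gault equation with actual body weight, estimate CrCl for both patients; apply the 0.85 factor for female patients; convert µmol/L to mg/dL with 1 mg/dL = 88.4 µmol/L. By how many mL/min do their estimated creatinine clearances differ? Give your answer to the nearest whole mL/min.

Patient A: CrCl = (140 − 34) × 90.7 / (72 × 2.83) × 0.85 = 9614.2 / 203.76 × 0.85 ≈ 40.1 mL/min
Patient B: SCr = 364 / 88.4 = 4.118 mg/dL
Patient B: CrCl = (140 − 85) × 87.8 / (72 × 4.118) = 4829.0 / 296.50 ≈ 16.3 mL/min
|40.1 − 16.3| = 23.8 mL/min

24 mL/min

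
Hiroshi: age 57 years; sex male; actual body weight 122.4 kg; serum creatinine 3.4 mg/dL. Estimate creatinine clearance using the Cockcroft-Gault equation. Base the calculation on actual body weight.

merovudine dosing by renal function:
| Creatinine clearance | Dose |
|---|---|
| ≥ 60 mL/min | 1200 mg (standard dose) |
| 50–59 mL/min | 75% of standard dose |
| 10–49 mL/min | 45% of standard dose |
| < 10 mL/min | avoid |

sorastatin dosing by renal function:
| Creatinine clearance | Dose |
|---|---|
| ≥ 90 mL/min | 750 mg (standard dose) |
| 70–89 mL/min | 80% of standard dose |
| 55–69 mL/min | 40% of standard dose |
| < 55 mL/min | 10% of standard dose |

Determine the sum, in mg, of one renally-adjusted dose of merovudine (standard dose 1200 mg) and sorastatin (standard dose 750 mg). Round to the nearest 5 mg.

615 mg

CrCl = (140 − 57) × 122.4 / (72 × 3.4) = 10159.2 / 244.80 ≈ 41.5 mL/min
CrCl ≈ 42 mL/min.
merovudine: 10–49 mL/min → 45% of 1200 mg = 540 mg.
sorastatin: < 55 mL/min → 10% of 750 mg = 75 mg.
Total = 540 + 75 = 615 mg.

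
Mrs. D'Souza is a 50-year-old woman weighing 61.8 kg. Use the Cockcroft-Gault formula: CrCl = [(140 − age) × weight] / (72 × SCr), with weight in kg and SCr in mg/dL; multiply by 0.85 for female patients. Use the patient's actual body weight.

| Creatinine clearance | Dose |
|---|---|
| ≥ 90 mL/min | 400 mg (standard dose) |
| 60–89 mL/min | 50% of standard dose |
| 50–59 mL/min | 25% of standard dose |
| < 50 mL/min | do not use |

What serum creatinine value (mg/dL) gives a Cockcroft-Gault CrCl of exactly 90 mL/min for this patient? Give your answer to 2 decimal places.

0.73 mg/dL

Standard dose requires CrCl ≥ 90 mL/min.
Set (140 − 50) × 61.8 × 0.85 / (72 × SCr) = 90
SCr = (140 − 50) × 61.8 × 0.85 / (72 × 90) = 0.730 mg/dL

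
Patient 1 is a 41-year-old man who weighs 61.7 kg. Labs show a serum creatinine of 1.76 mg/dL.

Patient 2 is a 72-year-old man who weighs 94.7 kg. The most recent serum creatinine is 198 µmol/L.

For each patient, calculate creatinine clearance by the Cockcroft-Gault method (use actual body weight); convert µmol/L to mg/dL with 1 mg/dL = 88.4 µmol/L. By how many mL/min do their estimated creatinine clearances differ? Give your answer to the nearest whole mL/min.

Patient 1: CrCl = (140 − 41) × 61.7 / (72 × 1.76) = 6108.3 / 126.72 ≈ 48.2 mL/min
Patient 2: SCr = 198 / 88.4 = 2.24 mg/dL
Patient 2: CrCl = (140 − 72) × 94.7 / (72 × 2.24) = 6439.6 / 161.28 ≈ 39.9 mL/min
|48.2 − 39.9| = 8.3 mL/min

8 mL/min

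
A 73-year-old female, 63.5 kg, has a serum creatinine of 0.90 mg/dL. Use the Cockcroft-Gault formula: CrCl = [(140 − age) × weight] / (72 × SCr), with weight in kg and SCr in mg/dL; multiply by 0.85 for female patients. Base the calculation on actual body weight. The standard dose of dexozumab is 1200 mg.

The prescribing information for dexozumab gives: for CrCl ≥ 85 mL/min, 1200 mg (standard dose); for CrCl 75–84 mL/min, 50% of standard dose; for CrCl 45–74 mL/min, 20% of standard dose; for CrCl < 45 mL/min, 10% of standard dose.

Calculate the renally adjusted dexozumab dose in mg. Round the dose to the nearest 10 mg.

240 mg

CrCl = (140 − 73) × 63.5 / (72 × 0.9) × 0.85 = 4254.5 / 64.80 × 0.85 ≈ 55.8 mL/min
CrCl ≈ 56 mL/min → bracket 45–74 mL/min.
20% of 1200 mg = 240 mg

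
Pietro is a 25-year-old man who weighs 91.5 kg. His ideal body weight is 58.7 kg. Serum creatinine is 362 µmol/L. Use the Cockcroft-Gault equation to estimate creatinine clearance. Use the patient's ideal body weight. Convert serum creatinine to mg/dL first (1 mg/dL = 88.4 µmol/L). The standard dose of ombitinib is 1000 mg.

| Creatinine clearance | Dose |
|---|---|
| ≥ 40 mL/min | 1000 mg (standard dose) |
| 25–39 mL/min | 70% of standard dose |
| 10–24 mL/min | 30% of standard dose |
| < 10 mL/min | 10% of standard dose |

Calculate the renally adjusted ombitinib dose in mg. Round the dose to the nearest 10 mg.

SCr = 362 / 88.4 = 4.095 mg/dL
CrCl = (140 − 25) × 58.7 / (72 × 4.095) = 6750.5 / 294.84 ≈ 22.9 mL/min
CrCl ≈ 23 mL/min → bracket 10–24 mL/min.
30% of 1000 mg = 300 mg

300 mg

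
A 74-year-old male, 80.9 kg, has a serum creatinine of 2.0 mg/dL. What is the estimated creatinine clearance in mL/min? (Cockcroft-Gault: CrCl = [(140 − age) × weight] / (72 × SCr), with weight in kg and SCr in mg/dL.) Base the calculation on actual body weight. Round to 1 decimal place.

37.1 mL/min

CrCl = (140 − 74) × 80.9 / (72 × 2) = 5339.4 / 144.00 ≈ 37.1 mL/min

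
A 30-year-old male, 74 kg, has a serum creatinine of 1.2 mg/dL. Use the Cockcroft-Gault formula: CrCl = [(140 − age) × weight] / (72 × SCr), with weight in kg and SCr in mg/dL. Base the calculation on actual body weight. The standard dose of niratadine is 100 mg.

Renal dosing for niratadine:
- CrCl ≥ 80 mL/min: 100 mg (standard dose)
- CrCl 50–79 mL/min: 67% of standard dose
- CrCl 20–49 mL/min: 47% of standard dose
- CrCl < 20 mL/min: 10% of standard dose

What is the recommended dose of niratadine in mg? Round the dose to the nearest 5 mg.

100 mg

CrCl = (140 − 30) × 74 / (72 × 1.2) = 8140.0 / 86.40 ≈ 94.2 mL/min
CrCl ≈ 94 mL/min → bracket ≥ 80 mL/min.
100% of 100 mg = 100 mg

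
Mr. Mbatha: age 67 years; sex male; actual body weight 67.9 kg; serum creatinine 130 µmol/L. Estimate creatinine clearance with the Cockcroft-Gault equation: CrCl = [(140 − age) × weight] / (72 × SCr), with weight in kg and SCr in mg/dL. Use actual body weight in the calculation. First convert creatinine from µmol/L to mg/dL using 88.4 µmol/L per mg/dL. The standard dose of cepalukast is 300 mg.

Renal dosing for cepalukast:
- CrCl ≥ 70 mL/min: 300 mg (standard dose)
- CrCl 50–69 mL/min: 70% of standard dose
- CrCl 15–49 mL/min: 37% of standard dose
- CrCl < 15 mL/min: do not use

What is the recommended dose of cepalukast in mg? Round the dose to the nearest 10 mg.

SCr = 130 / 88.4 = 1.471 mg/dL
CrCl = (140 − 67) × 67.9 / (72 × 1.471) = 4956.7 / 105.91 ≈ 46.8 mL/min
CrCl ≈ 47 mL/min → bracket 15–49 mL/min.
37% of 300 mg = 111 mg → 110 mg

110 mg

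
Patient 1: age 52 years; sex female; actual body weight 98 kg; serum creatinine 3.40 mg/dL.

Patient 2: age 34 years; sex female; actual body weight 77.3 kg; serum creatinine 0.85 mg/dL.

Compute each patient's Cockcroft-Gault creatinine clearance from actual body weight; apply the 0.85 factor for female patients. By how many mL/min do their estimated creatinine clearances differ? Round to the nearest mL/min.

84 mL/min

Patient 1: CrCl = (140 − 52) × 98 / (72 × 3.4) × 0.85 = 8624.0 / 244.80 × 0.85 ≈ 29.9 mL/min
Patient 2: CrCl = (140 − 34) × 77.3 / (72 × 0.85) × 0.85 = 8193.8 / 61.20 × 0.85 ≈ 113.8 mL/min
|29.9 − 113.8| = 83.9 mL/min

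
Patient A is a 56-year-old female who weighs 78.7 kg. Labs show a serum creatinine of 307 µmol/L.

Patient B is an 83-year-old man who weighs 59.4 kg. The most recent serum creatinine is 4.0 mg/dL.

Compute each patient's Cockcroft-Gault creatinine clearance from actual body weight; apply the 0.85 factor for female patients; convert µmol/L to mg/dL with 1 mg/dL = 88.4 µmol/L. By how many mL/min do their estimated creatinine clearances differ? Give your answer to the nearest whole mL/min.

11 mL/min

Patient A: SCr = 307 / 88.4 = 3.473 mg/dL
Patient A: CrCl = (140 − 56) × 78.7 / (72 × 3.473) × 0.85 = 6610.8 / 250.06 × 0.85 ≈ 22.5 mL/min
Patient B: CrCl = (140 − 83) × 59.4 / (72 × 4) = 3385.8 / 288.00 ≈ 11.8 mL/min
|22.5 − 11.8| = 10.7 mL/min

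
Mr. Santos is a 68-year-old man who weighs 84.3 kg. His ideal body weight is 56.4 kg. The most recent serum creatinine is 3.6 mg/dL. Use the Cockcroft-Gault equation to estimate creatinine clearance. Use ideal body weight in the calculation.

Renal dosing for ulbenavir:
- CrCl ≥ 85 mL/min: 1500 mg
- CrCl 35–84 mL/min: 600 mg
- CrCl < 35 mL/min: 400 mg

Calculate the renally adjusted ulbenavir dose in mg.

CrCl = (140 − 68) × 56.4 / (72 × 3.6) = 4060.8 / 259.20 ≈ 15.7 mL/min
CrCl ≈ 16 mL/min → bracket < 35 mL/min.
Dose for this bracket: 400 mg.

400 mg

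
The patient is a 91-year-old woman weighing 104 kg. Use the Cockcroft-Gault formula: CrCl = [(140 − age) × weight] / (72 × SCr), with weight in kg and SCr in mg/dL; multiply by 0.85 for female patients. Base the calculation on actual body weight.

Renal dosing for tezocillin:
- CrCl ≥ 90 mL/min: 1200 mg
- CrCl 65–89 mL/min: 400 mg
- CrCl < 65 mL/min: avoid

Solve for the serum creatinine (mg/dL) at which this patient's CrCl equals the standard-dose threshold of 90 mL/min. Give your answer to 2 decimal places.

0.67 mg/dL

Standard dose requires CrCl ≥ 90 mL/min.
Set (140 − 91) × 104 × 0.85 / (72 × SCr) = 90
SCr = (140 − 91) × 104 × 0.85 / (72 × 90) = 0.668 mg/dL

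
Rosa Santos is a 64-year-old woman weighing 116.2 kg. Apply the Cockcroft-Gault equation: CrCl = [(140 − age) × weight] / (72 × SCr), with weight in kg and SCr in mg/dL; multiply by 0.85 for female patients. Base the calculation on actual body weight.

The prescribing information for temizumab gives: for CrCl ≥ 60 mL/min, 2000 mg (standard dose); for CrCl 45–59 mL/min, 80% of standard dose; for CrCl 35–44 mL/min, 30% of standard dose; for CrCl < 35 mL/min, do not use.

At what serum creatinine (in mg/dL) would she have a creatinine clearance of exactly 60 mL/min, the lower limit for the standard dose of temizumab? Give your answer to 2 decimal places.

Standard dose requires CrCl ≥ 60 mL/min.
Set (140 − 64) × 116.2 × 0.85 / (72 × SCr) = 60
SCr = (140 − 64) × 116.2 × 0.85 / (72 × 60) = 1.738 mg/dL

1.74 mg/dL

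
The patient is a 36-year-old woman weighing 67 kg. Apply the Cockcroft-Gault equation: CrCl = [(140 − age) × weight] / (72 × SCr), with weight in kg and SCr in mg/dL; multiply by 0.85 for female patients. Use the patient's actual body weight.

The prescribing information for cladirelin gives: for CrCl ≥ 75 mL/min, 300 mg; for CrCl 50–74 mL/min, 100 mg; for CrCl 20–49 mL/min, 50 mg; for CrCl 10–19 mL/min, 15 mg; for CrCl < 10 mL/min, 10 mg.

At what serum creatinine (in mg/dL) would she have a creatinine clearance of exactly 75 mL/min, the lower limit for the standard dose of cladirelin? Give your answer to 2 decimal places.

1.10 mg/dL

Standard dose requires CrCl ≥ 75 mL/min.
Set (140 − 36) × 67 × 0.85 / (72 × SCr) = 75
SCr = (140 − 36) × 67 × 0.85 / (72 × 75) = 1.097 mg/dL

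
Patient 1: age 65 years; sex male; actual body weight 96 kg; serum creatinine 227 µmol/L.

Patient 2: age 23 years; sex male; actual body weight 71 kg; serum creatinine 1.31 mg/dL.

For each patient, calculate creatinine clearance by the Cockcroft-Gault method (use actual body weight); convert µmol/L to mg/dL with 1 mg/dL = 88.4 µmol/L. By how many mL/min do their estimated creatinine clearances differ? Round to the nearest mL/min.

49 mL/min

Patient 1: SCr = 227 / 88.4 = 2.568 mg/dL
Patient 1: CrCl = (140 − 65) × 96 / (72 × 2.568) = 7200.0 / 184.90 ≈ 38.9 mL/min
Patient 2: CrCl = (140 − 23) × 71 / (72 × 1.31) = 8307.0 / 94.32 ≈ 88.1 mL/min
|38.9 − 88.1| = 49.2 mL/min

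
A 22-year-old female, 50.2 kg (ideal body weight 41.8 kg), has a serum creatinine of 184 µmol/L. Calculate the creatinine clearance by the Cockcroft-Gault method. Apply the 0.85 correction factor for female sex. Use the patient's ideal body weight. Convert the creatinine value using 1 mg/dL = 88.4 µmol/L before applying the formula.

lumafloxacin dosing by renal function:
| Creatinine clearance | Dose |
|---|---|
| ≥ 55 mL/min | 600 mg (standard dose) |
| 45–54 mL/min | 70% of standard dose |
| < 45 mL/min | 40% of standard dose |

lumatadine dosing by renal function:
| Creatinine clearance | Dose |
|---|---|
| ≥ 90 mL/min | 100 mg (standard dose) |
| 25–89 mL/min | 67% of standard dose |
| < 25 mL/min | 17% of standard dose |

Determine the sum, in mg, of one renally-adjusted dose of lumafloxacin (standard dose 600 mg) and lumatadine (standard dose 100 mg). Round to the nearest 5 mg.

SCr = 184 / 88.4 = 2.081 mg/dL
CrCl = (140 − 22) × 41.8 / (72 × 2.081) × 0.85 = 4932.4 / 149.83 × 0.85 ≈ 28.0 mL/min
CrCl ≈ 28 mL/min.
lumafloxacin: < 45 mL/min → 40% of 600 mg = 240 mg.
lumatadine: 25–89 mL/min → 67% of 100 mg = 67 mg.
Total = 240 + 67 = 307 mg.

305 mg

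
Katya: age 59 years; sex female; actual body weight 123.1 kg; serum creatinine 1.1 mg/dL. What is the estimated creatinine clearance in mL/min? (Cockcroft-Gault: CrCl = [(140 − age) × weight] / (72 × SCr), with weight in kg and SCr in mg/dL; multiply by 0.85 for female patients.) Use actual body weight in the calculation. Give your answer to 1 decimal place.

107.0 mL/min

CrCl = (140 − 59) × 123.1 / (72 × 1.1) × 0.85 = 9971.1 / 79.20 × 0.85 ≈ 107.0 mL/min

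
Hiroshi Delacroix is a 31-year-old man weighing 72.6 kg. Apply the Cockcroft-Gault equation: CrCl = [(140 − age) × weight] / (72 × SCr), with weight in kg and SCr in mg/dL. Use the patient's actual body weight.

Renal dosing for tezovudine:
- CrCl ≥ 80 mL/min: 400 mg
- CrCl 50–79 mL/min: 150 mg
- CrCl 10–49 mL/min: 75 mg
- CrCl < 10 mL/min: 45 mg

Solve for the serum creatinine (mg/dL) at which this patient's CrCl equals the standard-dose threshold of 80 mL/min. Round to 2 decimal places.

Standard dose requires CrCl ≥ 80 mL/min.
Set (140 − 31) × 72.6 / (72 × SCr) = 80
SCr = (140 − 31) × 72.6 / (72 × 80) = 1.374 mg/dL

1.37 mg/dL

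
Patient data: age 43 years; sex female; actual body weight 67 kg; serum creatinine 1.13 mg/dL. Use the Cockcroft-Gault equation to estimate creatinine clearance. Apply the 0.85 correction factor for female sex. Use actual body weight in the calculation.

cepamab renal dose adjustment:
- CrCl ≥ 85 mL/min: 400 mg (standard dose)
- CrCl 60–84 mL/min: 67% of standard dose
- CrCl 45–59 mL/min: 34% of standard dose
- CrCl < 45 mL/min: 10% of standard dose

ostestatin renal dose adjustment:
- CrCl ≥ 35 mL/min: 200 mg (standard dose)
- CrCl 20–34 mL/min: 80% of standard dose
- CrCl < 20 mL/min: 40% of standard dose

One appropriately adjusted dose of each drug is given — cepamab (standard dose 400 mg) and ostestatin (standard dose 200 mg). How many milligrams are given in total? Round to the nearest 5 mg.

470 mg

CrCl = (140 − 43) × 67 / (72 × 1.13) × 0.85 = 6499.0 / 81.36 × 0.85 ≈ 67.9 mL/min
CrCl ≈ 68 mL/min.
cepamab: 60–84 mL/min → 67% of 400 mg = 268 mg.
ostestatin: ≥ 35 mL/min → 100% of 200 mg = 200 mg.
Total = 268 + 200 = 468 mg.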